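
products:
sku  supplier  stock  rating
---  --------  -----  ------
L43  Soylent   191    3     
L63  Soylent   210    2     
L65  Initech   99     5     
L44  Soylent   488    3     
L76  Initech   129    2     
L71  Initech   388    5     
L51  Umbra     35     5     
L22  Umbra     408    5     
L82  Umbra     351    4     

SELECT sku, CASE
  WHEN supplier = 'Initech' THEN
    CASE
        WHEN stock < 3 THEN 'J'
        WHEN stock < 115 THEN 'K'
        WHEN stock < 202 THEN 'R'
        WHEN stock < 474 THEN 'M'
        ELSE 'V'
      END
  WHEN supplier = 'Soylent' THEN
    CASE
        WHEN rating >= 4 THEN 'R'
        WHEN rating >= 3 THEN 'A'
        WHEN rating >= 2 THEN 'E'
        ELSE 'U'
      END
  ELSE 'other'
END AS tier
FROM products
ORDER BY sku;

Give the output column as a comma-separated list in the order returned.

sku=L22: supplier='Umbra' → outer ELSE → other
sku=L43: supplier='Soylent' → inner[rating >= 3] → A
sku=L44: supplier='Soylent' → inner[rating >= 3] → A
sku=L51: supplier='Umbra' → outer ELSE → other
sku=L63: supplier='Soylent' → inner[rating >= 2] → E
sku=L65: supplier='Initech' → inner[stock < 115] → K
sku=L71: supplier='Initech' → inner[stock < 474] → M
sku=L76: supplier='Initech' → inner[stock < 202] → R
sku=L82: supplier='Umbra' → outer ELSE → other

other, A, A, other, E, K, M, R, other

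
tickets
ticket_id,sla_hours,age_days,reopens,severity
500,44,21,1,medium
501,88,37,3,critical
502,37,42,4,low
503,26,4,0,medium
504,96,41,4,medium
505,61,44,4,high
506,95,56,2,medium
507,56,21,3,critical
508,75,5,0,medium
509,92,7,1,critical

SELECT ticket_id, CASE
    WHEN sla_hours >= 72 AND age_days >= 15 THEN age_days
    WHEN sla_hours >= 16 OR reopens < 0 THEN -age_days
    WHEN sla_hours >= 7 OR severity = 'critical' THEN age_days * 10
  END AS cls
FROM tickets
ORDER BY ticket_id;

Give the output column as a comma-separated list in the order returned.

-21, 37, -42, -4, 41, -44, 56, -21, -5, -7

ticket_id=500: sla_hours >= 16 OR reopens < 0 → -21
ticket_id=501: sla_hours >= 72 AND age_days >= 15 → 37
ticket_id=502: sla_hours >= 16 OR reopens < 0 → -42
ticket_id=503: sla_hours >= 16 OR reopens < 0 → -4
ticket_id=504: sla_hours >= 72 AND age_days >= 15 → 41
ticket_id=505: sla_hours >= 16 OR reopens < 0 → -44
ticket_id=506: sla_hours >= 72 AND age_days >= 15 → 56
ticket_id=507: sla_hours >= 16 OR reopens < 0 → -21
ticket_id=508: sla_hours >= 16 OR reopens < 0 → -5
ticket_id=509: sla_hours >= 16 OR reopens < 0 → -7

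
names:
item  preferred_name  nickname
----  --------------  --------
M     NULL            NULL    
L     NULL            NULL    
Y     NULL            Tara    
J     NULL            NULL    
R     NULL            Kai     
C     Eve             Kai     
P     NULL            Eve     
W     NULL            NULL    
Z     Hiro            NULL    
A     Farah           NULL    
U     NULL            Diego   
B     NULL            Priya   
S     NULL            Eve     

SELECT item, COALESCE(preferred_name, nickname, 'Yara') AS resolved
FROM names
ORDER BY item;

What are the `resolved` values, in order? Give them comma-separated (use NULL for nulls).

Farah, Priya, Eve, Yara, Yara, Yara, Eve, Kai, Eve, Diego, Yara, Tara, Hiro

item=A: preferred_name=Farah → Farah
item=B: preferred_name=NULL, nickname=Priya → Priya
item=C: preferred_name=Eve → Eve
item=J: preferred_name=NULL, nickname=NULL, → literal Yara → Yara
item=L: preferred_name=NULL, nickname=NULL, → literal Yara → Yara
item=M: preferred_name=NULL, nickname=NULL, → literal Yara → Yara
item=P: preferred_name=NULL, nickname=Eve → Eve
item=R: preferred_name=NULL, nickname=Kai → Kai
item=S: preferred_name=NULL, nickname=Eve → Eve
item=U: preferred_name=NULL, nickname=Diego → Diego
item=W: preferred_name=NULL, nickname=NULL, → literal Yara → Yara
item=Y: preferred_name=NULL, nickname=Tara → Tara
item=Z: preferred_name=Hiro → Hiro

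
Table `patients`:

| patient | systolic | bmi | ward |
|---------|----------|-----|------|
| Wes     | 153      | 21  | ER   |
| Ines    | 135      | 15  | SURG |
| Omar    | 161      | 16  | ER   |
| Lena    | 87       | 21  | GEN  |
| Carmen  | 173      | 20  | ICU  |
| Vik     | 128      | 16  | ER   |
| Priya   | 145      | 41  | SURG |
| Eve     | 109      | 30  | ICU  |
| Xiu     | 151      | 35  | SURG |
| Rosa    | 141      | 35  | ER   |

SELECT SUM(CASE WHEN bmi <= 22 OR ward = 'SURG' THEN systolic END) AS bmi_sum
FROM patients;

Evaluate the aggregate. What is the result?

patient=Wes: ✓ → 153
patient=Ines: ✓ → 135
patient=Omar: ✓ → 161
patient=Lena: ✓ → 87
patient=Carmen: ✓ → 173
patient=Vik: ✓ → 128
patient=Priya: ✓ → 145
patient=Eve: ✗
patient=Xiu: ✓ → 151
patient=Rosa: ✗
bmi_sum = 153 + 135 + 161 + 87 + 173 + 128 + 145 + 151 = 1133

1133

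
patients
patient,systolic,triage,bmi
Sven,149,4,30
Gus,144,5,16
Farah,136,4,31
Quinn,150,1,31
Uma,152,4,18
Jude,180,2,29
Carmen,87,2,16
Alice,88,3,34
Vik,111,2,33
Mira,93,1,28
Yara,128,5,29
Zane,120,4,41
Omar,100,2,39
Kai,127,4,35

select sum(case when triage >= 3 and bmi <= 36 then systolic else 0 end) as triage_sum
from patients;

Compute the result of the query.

924

patient=Sven: ✓ → 149
patient=Gus: ✓ → 144
patient=Farah: ✓ → 136
patient=Quinn: ✗
patient=Uma: ✓ → 152
patient=Jude: ✗
patient=Carmen: ✗
patient=Alice: ✓ → 88
patient=Vik: ✗
patient=Mira: ✗
patient=Yara: ✓ → 128
patient=Zane: ✗
patient=Omar: ✗
patient=Kai: ✓ → 127
triage_sum = 149 + 144 + 136 + 152 + 88 + 128 + 127 = 924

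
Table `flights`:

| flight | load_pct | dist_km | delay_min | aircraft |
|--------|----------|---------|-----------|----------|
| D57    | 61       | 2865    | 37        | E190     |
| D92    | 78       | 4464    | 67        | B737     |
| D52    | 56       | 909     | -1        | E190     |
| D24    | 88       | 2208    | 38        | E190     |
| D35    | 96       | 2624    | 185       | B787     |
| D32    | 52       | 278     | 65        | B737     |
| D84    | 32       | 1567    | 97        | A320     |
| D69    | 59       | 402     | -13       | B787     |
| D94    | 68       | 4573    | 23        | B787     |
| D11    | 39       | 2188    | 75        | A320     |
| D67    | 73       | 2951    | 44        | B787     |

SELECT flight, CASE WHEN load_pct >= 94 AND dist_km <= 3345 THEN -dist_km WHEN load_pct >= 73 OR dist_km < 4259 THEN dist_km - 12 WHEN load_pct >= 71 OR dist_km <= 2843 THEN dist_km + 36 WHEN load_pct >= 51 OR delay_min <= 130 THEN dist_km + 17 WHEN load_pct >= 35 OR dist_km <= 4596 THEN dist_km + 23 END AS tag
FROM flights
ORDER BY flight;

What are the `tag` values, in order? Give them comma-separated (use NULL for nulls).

2176, 2196, 266, -2624, 897, 2853, 2939, 390, 1555, 4452, 4590

flight=D11: load_pct >= 73 OR dist_km < 4259 → 2176
flight=D24: load_pct >= 73 OR dist_km < 4259 → 2196
flight=D32: load_pct >= 73 OR dist_km < 4259 → 266
flight=D35: load_pct >= 94 AND dist_km <= 3345 → -2624
flight=D52: load_pct >= 73 OR dist_km < 4259 → 897
flight=D57: load_pct >= 73 OR dist_km < 4259 → 2853
flight=D67: load_pct >= 73 OR dist_km < 4259 → 2939
flight=D69: load_pct >= 73 OR dist_km < 4259 → 390
flight=D84: load_pct >= 73 OR dist_km < 4259 → 1555
flight=D92: load_pct >= 73 OR dist_km < 4259 → 4452
flight=D94: load_pct >= 51 OR delay_min <= 130 → 4590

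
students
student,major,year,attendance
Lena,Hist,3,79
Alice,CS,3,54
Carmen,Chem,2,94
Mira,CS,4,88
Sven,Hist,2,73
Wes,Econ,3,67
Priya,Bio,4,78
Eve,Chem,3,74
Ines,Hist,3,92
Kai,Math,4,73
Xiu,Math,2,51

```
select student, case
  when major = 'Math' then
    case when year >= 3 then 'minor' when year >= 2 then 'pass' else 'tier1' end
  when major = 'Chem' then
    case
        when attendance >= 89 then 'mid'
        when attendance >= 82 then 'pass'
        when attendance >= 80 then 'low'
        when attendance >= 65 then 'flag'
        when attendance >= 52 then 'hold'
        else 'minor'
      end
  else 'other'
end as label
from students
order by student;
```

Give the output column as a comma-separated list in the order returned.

other, mid, flag, other, minor, other, other, other, other, other, pass

student=Alice: major='CS' → outer ELSE → other
student=Carmen: major='Chem' → inner[attendance >= 89] → mid
student=Eve: major='Chem' → inner[attendance >= 65] → flag
student=Ines: major='Hist' → outer ELSE → other
student=Kai: major='Math' → inner[year >= 3] → minor
student=Lena: major='Hist' → outer ELSE → other
student=Mira: major='CS' → outer ELSE → other
student=Priya: major='Bio' → outer ELSE → other
student=Sven: major='Hist' → outer ELSE → other
student=Wes: major='Econ' → outer ELSE → other
student=Xiu: major='Math' → inner[year >= 2] → pass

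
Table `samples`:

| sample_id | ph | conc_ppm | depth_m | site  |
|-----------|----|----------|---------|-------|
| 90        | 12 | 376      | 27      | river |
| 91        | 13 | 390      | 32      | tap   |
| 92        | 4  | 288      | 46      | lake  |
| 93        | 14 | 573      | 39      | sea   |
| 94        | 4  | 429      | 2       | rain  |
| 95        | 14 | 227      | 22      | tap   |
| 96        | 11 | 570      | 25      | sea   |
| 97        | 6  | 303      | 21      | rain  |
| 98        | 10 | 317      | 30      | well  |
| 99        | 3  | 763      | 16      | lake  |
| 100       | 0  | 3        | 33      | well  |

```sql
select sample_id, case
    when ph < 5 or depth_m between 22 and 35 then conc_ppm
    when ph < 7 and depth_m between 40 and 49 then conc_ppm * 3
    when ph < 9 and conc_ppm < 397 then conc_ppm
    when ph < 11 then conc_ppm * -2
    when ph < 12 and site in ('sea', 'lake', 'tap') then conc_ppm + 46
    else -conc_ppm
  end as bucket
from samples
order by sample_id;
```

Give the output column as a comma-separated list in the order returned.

376, 390, 288, -573, 429, 227, 570, 303, 317, 763, 3

sample_id=90: ph < 5 or depth_m between 22 and 35 → 376
sample_id=91: ph < 5 or depth_m between 22 and 35 → 390
sample_id=92: ph < 5 or depth_m between 22 and 35 → 288
sample_id=93: ELSE → -573
sample_id=94: ph < 5 or depth_m between 22 and 35 → 429
sample_id=95: ph < 5 or depth_m between 22 and 35 → 227
sample_id=96: ph < 5 or depth_m between 22 and 35 → 570
sample_id=97: ph < 9 and conc_ppm < 397 → 303
sample_id=98: ph < 5 or depth_m between 22 and 35 → 317
sample_id=99: ph < 5 or depth_m between 22 and 35 → 763
sample_id=100: ph < 5 or depth_m between 22 and 35 → 3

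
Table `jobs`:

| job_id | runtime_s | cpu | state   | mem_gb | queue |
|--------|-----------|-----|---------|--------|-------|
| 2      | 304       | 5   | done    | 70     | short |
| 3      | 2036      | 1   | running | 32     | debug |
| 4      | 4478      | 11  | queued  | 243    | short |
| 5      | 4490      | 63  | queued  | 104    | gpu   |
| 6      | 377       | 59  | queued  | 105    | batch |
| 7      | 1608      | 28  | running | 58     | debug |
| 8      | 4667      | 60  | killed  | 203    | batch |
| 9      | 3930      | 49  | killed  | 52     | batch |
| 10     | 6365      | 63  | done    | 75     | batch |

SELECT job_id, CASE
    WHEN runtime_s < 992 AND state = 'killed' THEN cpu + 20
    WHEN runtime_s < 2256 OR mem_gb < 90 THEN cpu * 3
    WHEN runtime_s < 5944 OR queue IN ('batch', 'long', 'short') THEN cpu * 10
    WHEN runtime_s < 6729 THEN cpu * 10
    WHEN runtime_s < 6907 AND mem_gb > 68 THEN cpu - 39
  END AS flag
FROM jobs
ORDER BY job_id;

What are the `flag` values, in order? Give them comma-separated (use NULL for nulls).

job_id=2: runtime_s < 2256 OR mem_gb < 90 → 15
job_id=3: runtime_s < 2256 OR mem_gb < 90 → 3
job_id=4: runtime_s < 5944 OR queue IN ('batch', 'long', 'short') → 110
job_id=5: runtime_s < 5944 OR queue IN ('batch', 'long', 'short') → 630
job_id=6: runtime_s < 2256 OR mem_gb < 90 → 177
job_id=7: runtime_s < 2256 OR mem_gb < 90 → 84
job_id=8: runtime_s < 5944 OR queue IN ('batch', 'long', 'short') → 600
job_id=9: runtime_s < 2256 OR mem_gb < 90 → 147
job_id=10: runtime_s < 2256 OR mem_gb < 90 → 189

15, 3, 110, 630, 177, 84, 600, 147, 189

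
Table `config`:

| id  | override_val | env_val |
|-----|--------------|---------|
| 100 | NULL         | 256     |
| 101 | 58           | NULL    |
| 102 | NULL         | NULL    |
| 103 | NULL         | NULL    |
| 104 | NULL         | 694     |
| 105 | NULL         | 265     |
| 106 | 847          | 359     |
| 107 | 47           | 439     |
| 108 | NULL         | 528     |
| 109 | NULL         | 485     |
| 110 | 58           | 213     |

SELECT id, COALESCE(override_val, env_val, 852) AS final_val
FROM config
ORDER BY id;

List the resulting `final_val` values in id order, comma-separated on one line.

256, 58, 852, 852, 694, 265, 847, 47, 528, 485, 58

id=100: override_val=NULL, env_val=256 → 256
id=101: override_val=58 → 58
id=102: override_val=NULL, env_val=NULL, → literal 852 → 852
id=103: override_val=NULL, env_val=NULL, → literal 852 → 852
id=104: override_val=NULL, env_val=694 → 694
id=105: override_val=NULL, env_val=265 → 265
id=106: override_val=847 → 847
id=107: override_val=47 → 47
id=108: override_val=NULL, env_val=528 → 528
id=109: override_val=NULL, env_val=485 → 485
id=110: override_val=58 → 58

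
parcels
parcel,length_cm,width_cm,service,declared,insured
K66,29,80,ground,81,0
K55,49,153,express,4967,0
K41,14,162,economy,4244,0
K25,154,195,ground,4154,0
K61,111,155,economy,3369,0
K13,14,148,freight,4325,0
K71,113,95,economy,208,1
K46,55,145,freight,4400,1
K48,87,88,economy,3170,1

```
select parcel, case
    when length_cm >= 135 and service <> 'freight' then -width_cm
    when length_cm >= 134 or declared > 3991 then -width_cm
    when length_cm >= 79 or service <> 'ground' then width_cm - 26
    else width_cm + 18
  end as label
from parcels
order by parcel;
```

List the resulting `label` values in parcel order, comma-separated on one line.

-148, -195, -162, -145, 62, -153, 129, 98, 69

parcel=K13: length_cm >= 134 or declared > 3991 → -148
parcel=K25: length_cm >= 135 and service <> 'freight' → -195
parcel=K41: length_cm >= 134 or declared > 3991 → -162
parcel=K46: length_cm >= 134 or declared > 3991 → -145
parcel=K48: length_cm >= 79 or service <> 'ground' → 62
parcel=K55: length_cm >= 134 or declared > 3991 → -153
parcel=K61: length_cm >= 79 or service <> 'ground' → 129
parcel=K66: ELSE → 98
parcel=K71: length_cm >= 79 or service <> 'ground' → 69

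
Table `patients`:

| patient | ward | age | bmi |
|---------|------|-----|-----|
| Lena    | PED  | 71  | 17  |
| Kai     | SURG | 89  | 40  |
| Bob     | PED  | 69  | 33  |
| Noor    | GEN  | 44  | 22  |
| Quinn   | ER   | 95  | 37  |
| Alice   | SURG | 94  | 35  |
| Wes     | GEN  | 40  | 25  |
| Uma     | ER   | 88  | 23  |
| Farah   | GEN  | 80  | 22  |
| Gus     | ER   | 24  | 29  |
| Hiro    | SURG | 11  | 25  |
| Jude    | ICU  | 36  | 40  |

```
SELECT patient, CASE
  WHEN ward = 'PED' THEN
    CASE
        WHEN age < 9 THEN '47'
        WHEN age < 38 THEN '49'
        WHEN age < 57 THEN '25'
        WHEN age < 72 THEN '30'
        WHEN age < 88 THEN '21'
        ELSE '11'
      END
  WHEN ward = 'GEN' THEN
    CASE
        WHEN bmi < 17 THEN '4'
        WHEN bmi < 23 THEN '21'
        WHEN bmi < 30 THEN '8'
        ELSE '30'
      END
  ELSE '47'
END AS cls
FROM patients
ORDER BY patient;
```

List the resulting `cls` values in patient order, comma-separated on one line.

patient=Alice: ward='SURG' → outer ELSE → 47
patient=Bob: ward='PED' → inner[age < 72] → 30
patient=Farah: ward='GEN' → inner[bmi < 23] → 21
patient=Gus: ward='ER' → outer ELSE → 47
patient=Hiro: ward='SURG' → outer ELSE → 47
patient=Jude: ward='ICU' → outer ELSE → 47
patient=Kai: ward='SURG' → outer ELSE → 47
patient=Lena: ward='PED' → inner[age < 72] → 30
patient=Noor: ward='GEN' → inner[bmi < 23] → 21
patient=Quinn: ward='ER' → outer ELSE → 47
patient=Uma: ward='ER' → outer ELSE → 47
patient=Wes: ward='GEN' → inner[bmi < 30] → 8

47, 30, 21, 47, 47, 47, 47, 30, 21, 47, 47, 8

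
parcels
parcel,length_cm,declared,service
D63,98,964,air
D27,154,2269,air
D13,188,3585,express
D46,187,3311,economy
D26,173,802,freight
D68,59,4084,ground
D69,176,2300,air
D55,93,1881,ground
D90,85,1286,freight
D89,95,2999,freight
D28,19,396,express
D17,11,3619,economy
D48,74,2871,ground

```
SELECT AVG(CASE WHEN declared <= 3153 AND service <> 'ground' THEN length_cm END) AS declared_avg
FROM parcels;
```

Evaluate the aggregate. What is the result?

114.2857142857

parcel=D63: ✓ → 98
parcel=D27: ✓ → 154
parcel=D13: ✗
parcel=D46: ✗
parcel=D26: ✓ → 173
parcel=D68: ✗
parcel=D69: ✓ → 176
parcel=D55: ✗
parcel=D90: ✓ → 85
parcel=D89: ✓ → 95
parcel=D28: ✓ → 19
parcel=D17: ✗
parcel=D48: ✗
declared_avg = (98 + 154 + 173 + 176 + 85 + 95 + 19) / 7 = 114.2857142857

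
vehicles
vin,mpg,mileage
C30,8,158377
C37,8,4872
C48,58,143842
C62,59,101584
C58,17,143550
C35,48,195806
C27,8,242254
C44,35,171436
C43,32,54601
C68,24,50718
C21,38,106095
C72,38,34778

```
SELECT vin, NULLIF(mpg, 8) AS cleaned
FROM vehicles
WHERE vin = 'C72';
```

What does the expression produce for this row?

38

vin = C72: mpg=38, mileage=34778.
mpg=38 vs 8: differ → 38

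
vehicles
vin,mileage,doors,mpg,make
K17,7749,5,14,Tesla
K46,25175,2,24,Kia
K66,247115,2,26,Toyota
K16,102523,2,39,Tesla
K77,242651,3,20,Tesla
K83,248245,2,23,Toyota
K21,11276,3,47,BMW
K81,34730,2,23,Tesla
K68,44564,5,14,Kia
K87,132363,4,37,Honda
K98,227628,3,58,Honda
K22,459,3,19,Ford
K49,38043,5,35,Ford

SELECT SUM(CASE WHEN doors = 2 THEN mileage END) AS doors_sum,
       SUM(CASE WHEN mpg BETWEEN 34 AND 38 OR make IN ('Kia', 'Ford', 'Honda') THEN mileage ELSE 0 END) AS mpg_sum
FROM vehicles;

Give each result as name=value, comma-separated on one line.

doors_sum=657788, mpg_sum=468232

[doors_sum: doors = 2]
vin=K17: ✗
vin=K46: ✓ → 25175
vin=K66: ✓ → 247115
vin=K16: ✓ → 102523
vin=K77: ✗
vin=K83: ✓ → 248245
vin=K21: ✗
vin=K81: ✓ → 34730
vin=K68: ✗
vin=K87: ✗
vin=K98: ✗
vin=K22: ✗
vin=K49: ✗
doors_sum = 25175 + 247115 + 102523 + 248245 + 34730 = 657788
—
[mpg_sum: mpg BETWEEN 34 AND 38 OR make IN ('Kia', 'Ford', 'Honda')]
vin=K17: ✗
vin=K46: ✓ → 25175
vin=K66: ✗
vin=K16: ✗
vin=K77: ✗
vin=K83: ✗
vin=K21: ✗
vin=K81: ✗
vin=K68: ✓ → 44564
vin=K87: ✓ → 132363
vin=K98: ✓ → 227628
vin=K22: ✓ → 459
vin=K49: ✓ → 38043
mpg_sum = 25175 + 44564 + 132363 + 227628 + 459 + 38043 = 468232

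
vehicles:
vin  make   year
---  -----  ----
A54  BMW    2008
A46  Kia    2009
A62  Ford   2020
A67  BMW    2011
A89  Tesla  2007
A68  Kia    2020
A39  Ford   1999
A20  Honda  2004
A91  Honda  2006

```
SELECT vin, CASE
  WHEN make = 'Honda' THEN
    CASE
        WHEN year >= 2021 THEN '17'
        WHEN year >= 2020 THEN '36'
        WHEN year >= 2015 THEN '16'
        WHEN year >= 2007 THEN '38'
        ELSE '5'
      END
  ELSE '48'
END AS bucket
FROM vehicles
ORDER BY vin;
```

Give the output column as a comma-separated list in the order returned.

5, 48, 48, 48, 48, 48, 48, 48, 5

vin=A20: make='Honda' → inner[ELSE] → 5
vin=A39: make='Ford' → outer ELSE → 48
vin=A46: make='Kia' → outer ELSE → 48
vin=A54: make='BMW' → outer ELSE → 48
vin=A62: make='Ford' → outer ELSE → 48
vin=A67: make='BMW' → outer ELSE → 48
vin=A68: make='Kia' → outer ELSE → 48
vin=A89: make='Tesla' → outer ELSE → 48
vin=A91: make='Honda' → inner[ELSE] → 5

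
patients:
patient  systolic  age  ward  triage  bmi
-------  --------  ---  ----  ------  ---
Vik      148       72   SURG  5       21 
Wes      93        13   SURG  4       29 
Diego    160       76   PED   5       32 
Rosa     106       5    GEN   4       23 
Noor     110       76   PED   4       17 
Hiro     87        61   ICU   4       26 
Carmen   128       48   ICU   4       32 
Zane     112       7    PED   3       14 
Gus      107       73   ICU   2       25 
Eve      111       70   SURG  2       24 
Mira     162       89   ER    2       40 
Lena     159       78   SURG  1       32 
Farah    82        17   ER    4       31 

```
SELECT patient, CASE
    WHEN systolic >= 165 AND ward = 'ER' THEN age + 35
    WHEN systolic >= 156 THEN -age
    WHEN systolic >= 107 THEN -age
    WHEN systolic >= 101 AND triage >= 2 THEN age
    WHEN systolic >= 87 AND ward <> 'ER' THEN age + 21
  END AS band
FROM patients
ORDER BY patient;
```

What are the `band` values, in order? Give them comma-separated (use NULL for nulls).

-48, -76, -70, NULL, -73, 82, -78, -89, -76, 5, -72, 34, -7

patient=Carmen: systolic >= 107 → -48
patient=Diego: systolic >= 156 → -76
patient=Eve: systolic >= 107 → -70
patient=Farah: (no match → NULL) → NULL
patient=Gus: systolic >= 107 → -73
patient=Hiro: systolic >= 87 AND ward <> 'ER' → 82
patient=Lena: systolic >= 156 → -78
patient=Mira: systolic >= 156 → -89
patient=Noor: systolic >= 107 → -76
patient=Rosa: systolic >= 101 AND triage >= 2 → 5
patient=Vik: systolic >= 107 → -72
patient=Wes: systolic >= 87 AND ward <> 'ER' → 34
patient=Zane: systolic >= 107 → -7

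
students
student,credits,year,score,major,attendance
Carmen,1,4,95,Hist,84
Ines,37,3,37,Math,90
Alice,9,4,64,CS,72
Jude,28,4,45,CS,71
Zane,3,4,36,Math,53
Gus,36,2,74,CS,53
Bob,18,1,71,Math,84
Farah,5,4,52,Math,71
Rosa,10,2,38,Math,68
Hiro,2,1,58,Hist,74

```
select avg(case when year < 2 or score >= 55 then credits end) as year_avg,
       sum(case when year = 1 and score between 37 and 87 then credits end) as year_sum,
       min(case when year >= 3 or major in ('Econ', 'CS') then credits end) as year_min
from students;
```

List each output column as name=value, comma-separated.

[year_avg: year < 2 or score >= 55]
student=Carmen: ✓ → 1
student=Ines: ✗
student=Alice: ✓ → 9
student=Jude: ✗
student=Zane: ✗
student=Gus: ✓ → 36
student=Bob: ✓ → 18
student=Farah: ✗
student=Rosa: ✗
student=Hiro: ✓ → 2
year_avg = (1 + 9 + 36 + 18 + 2) / 5 = 13.2
—
[year_sum: year = 1 and score between 37 and 87]
student=Carmen: ✗
student=Ines: ✗
student=Alice: ✗
student=Jude: ✗
student=Zane: ✗
student=Gus: ✗
student=Bob: ✓ → 18
student=Farah: ✗
student=Rosa: ✗
student=Hiro: ✓ → 2
year_sum = 18 + 2 = 20
—
[year_min: year >= 3 or major in ('Econ', 'CS')]
student=Carmen: ✓ → 1
student=Ines: ✓ → 37
student=Alice: ✓ → 9
student=Jude: ✓ → 28
student=Zane: ✓ → 3
student=Gus: ✓ → 36
student=Bob: ✗
student=Farah: ✓ → 5
student=Rosa: ✗
student=Hiro: ✗
year_min = MIN(1, 37, 9, 28, 3, 36, 5) = 1

year_avg=13.2, year_sum=20, year_min=1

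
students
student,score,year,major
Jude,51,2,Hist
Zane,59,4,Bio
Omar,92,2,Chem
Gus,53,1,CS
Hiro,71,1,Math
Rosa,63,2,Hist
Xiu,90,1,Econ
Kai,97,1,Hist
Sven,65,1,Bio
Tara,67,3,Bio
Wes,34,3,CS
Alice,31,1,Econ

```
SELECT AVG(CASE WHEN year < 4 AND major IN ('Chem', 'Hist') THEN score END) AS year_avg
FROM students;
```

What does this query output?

75.75

student=Jude: ✓ → 51
student=Zane: ✗
student=Omar: ✓ → 92
student=Gus: ✗
student=Hiro: ✗
student=Rosa: ✓ → 63
student=Xiu: ✗
student=Kai: ✓ → 97
student=Sven: ✗
student=Tara: ✗
student=Wes: ✗
student=Alice: ✗
year_avg = (51 + 92 + 63 + 97) / 4 = 75.75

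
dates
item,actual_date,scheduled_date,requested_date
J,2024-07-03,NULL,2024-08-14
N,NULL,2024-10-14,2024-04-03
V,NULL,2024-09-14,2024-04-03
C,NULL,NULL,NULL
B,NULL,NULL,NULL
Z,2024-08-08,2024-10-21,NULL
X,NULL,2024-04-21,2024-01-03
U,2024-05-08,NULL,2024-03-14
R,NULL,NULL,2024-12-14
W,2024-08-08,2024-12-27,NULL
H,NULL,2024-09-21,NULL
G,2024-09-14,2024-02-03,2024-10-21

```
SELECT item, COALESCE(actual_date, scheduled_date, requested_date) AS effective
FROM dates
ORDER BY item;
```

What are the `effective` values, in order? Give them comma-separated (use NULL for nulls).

NULL, NULL, 2024-09-14, 2024-09-21, 2024-07-03, 2024-10-14, 2024-12-14, 2024-05-08, 2024-09-14, 2024-08-08, 2024-04-21, 2024-08-08

item=B: actual_date=NULL, scheduled_date=NULL, requested_date=NULL (all NULL) → NULL
item=C: actual_date=NULL, scheduled_date=NULL, requested_date=NULL (all NULL) → NULL
item=G: actual_date=2024-09-14 → 2024-09-14
item=H: actual_date=NULL, scheduled_date=2024-09-21 → 2024-09-21
item=J: actual_date=2024-07-03 → 2024-07-03
item=N: actual_date=NULL, scheduled_date=2024-10-14 → 2024-10-14
item=R: actual_date=NULL, scheduled_date=NULL, requested_date=2024-12-14 → 2024-12-14
item=U: actual_date=2024-05-08 → 2024-05-08
item=V: actual_date=NULL, scheduled_date=2024-09-14 → 2024-09-14
item=W: actual_date=2024-08-08 → 2024-08-08
item=X: actual_date=NULL, scheduled_date=2024-04-21 → 2024-04-21
item=Z: actual_date=2024-08-08 → 2024-08-08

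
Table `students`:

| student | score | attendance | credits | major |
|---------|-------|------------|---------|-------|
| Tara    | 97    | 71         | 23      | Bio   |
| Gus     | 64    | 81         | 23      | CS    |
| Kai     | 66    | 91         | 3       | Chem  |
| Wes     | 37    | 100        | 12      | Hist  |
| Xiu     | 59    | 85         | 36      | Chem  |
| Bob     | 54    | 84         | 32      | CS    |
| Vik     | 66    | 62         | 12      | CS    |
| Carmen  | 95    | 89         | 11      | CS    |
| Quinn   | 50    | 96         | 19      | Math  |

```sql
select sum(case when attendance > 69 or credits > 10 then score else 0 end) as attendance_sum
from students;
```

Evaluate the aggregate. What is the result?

588

student=Tara: ✓ → 97
student=Gus: ✓ → 64
student=Kai: ✓ → 66
student=Wes: ✓ → 37
student=Xiu: ✓ → 59
student=Bob: ✓ → 54
student=Vik: ✓ → 66
student=Carmen: ✓ → 95
student=Quinn: ✓ → 50
attendance_sum = 97 + 64 + 66 + 37 + 59 + 54 + 66 + 95 + 50 = 588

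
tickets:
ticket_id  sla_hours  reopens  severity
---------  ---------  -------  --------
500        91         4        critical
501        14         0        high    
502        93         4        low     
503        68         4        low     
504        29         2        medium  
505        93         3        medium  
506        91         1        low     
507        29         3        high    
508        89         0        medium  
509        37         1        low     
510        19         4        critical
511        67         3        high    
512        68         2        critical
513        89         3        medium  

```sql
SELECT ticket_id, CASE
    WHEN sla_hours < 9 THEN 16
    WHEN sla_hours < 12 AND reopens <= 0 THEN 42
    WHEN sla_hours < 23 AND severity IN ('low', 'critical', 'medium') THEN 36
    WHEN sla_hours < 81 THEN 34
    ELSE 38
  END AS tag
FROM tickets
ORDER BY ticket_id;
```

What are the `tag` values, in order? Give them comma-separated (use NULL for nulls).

38, 34, 38, 34, 34, 38, 38, 34, 38, 34, 36, 34, 34, 38

ticket_id=500: ELSE → 38
ticket_id=501: sla_hours < 81 → 34
ticket_id=502: ELSE → 38
ticket_id=503: sla_hours < 81 → 34
ticket_id=504: sla_hours < 81 → 34
ticket_id=505: ELSE → 38
ticket_id=506: ELSE → 38
ticket_id=507: sla_hours < 81 → 34
ticket_id=508: ELSE → 38
ticket_id=509: sla_hours < 81 → 34
ticket_id=510: sla_hours < 23 AND severity IN ('low', 'critical', 'medium') → 36
ticket_id=511: sla_hours < 81 → 34
ticket_id=512: sla_hours < 81 → 34
ticket_id=513: ELSE → 38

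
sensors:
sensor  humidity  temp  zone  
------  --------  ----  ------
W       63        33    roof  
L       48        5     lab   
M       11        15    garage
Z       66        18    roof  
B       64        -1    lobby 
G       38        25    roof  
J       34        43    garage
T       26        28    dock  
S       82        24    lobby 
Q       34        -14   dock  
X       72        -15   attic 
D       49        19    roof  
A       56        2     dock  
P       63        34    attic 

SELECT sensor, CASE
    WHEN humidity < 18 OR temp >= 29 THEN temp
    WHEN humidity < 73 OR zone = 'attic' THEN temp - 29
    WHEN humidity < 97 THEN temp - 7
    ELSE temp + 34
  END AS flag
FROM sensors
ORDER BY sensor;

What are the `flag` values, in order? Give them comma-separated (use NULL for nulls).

sensor=A: humidity < 73 OR zone = 'attic' → -27
sensor=B: humidity < 73 OR zone = 'attic' → -30
sensor=D: humidity < 73 OR zone = 'attic' → -10
sensor=G: humidity < 73 OR zone = 'attic' → -4
sensor=J: humidity < 18 OR temp >= 29 → 43
sensor=L: humidity < 73 OR zone = 'attic' → -24
sensor=M: humidity < 18 OR temp >= 29 → 15
sensor=P: humidity < 18 OR temp >= 29 → 34
sensor=Q: humidity < 73 OR zone = 'attic' → -43
sensor=S: humidity < 97 → 17
sensor=T: humidity < 73 OR zone = 'attic' → -1
sensor=W: humidity < 18 OR temp >= 29 → 33
sensor=X: humidity < 73 OR zone = 'attic' → -44
sensor=Z: humidity < 73 OR zone = 'attic' → -11

-27, -30, -10, -4, 43, -24, 15, 34, -43, 17, -1, 33, -44, -11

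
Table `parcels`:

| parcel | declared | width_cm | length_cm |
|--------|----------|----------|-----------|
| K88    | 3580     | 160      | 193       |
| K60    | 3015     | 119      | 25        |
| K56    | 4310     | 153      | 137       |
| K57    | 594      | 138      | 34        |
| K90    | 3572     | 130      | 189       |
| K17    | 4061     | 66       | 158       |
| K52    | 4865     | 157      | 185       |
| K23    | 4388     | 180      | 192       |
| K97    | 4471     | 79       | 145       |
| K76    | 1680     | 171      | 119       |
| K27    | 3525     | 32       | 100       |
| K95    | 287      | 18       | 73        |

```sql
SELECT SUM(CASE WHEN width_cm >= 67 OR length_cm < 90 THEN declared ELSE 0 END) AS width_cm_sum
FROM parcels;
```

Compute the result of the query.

parcel=K88: ✓ → 3580
parcel=K60: ✓ → 3015
parcel=K56: ✓ → 4310
parcel=K57: ✓ → 594
parcel=K90: ✓ → 3572
parcel=K17: ✗
parcel=K52: ✓ → 4865
parcel=K23: ✓ → 4388
parcel=K97: ✓ → 4471
parcel=K76: ✓ → 1680
parcel=K27: ✗
parcel=K95: ✓ → 287
width_cm_sum = 3580 + 3015 + 4310 + 594 + 3572 + 4865 + 4388 + 4471 + 1680 + 287 = 30762

30762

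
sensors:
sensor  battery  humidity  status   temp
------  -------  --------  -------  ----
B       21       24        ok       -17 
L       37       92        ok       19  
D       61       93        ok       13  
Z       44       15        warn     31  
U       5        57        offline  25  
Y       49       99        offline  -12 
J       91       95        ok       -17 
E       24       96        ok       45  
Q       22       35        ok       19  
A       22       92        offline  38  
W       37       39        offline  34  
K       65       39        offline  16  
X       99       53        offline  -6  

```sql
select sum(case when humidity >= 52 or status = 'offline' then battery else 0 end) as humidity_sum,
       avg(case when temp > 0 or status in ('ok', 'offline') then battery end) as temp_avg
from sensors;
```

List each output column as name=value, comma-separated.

[humidity_sum: humidity >= 52 or status = 'offline']
sensor=B: ✗
sensor=L: ✓ → 37
sensor=D: ✓ → 61
sensor=Z: ✗
sensor=U: ✓ → 5
sensor=Y: ✓ → 49
sensor=J: ✓ → 91
sensor=E: ✓ → 24
sensor=Q: ✗
sensor=A: ✓ → 22
sensor=W: ✓ → 37
sensor=K: ✓ → 65
sensor=X: ✓ → 99
humidity_sum = 37 + 61 + 5 + 49 + 91 + 24 + 22 + 37 + 65 + 99 = 490
—
[temp_avg: temp > 0 or status in ('ok', 'offline')]
sensor=B: ✓ → 21
sensor=L: ✓ → 37
sensor=D: ✓ → 61
sensor=Z: ✓ → 44
sensor=U: ✓ → 5
sensor=Y: ✓ → 49
sensor=J: ✓ → 91
sensor=E: ✓ → 24
sensor=Q: ✓ → 22
sensor=A: ✓ → 22
sensor=W: ✓ → 37
sensor=K: ✓ → 65
sensor=X: ✓ → 99
temp_avg = (21 + 37 + 61 + 44 + 5 + 49 + 91 + 24 + 22 + 22 + 37 + 65 + 99) / 13 = 44.3846153846

humidity_sum=490, temp_avg=44.3846153846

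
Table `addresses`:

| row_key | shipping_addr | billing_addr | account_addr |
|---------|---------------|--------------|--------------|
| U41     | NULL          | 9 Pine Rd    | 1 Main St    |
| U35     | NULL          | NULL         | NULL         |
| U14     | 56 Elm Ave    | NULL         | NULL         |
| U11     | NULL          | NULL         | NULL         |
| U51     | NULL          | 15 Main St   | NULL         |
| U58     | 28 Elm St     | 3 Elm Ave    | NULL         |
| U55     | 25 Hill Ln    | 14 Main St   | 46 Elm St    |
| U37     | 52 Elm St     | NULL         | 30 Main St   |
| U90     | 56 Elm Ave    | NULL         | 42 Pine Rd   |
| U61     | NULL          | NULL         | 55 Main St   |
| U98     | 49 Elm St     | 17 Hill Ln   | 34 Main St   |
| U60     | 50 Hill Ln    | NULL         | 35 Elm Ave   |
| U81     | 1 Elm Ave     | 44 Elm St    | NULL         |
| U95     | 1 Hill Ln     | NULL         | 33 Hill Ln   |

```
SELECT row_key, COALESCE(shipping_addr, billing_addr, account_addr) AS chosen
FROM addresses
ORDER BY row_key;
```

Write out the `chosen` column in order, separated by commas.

row_key=U11: shipping_addr=NULL, billing_addr=NULL, account_addr=NULL (all NULL) → NULL
row_key=U14: shipping_addr=56 Elm Ave → 56 Elm Ave
row_key=U35: shipping_addr=NULL, billing_addr=NULL, account_addr=NULL (all NULL) → NULL
row_key=U37: shipping_addr=52 Elm St → 52 Elm St
row_key=U41: shipping_addr=NULL, billing_addr=9 Pine Rd → 9 Pine Rd
row_key=U51: shipping_addr=NULL, billing_addr=15 Main St → 15 Main St
row_key=U55: shipping_addr=25 Hill Ln → 25 Hill Ln
row_key=U58: shipping_addr=28 Elm St → 28 Elm St
row_key=U60: shipping_addr=50 Hill Ln → 50 Hill Ln
row_key=U61: shipping_addr=NULL, billing_addr=NULL, account_addr=55 Main St → 55 Main St
row_key=U81: shipping_addr=1 Elm Ave → 1 Elm Ave
row_key=U90: shipping_addr=56 Elm Ave → 56 Elm Ave
row_key=U95: shipping_addr=1 Hill Ln → 1 Hill Ln
row_key=U98: shipping_addr=49 Elm St → 49 Elm St

NULL, 56 Elm Ave, NULL, 52 Elm St, 9 Pine Rd, 15 Main St, 25 Hill Ln, 28 Elm St, 50 Hill Ln, 55 Main St, 1 Elm Ave, 56 Elm Ave, 1 Hill Ln, 49 Elm St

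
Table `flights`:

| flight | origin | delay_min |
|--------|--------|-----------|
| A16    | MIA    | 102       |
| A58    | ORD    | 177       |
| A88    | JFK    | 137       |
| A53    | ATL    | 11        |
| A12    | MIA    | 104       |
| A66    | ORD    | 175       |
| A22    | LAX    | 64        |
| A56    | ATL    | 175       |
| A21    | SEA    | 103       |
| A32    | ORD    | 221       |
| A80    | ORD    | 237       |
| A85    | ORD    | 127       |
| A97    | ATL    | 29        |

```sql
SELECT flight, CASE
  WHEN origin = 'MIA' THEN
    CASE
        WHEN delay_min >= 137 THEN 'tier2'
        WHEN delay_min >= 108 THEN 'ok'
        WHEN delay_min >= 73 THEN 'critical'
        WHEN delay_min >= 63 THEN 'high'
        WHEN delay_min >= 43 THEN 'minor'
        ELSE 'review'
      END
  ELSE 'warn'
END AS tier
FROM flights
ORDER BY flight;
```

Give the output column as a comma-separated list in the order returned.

flight=A12: origin='MIA' → inner[delay_min >= 73] → critical
flight=A16: origin='MIA' → inner[delay_min >= 73] → critical
flight=A21: origin='SEA' → outer ELSE → warn
flight=A22: origin='LAX' → outer ELSE → warn
flight=A32: origin='ORD' → outer ELSE → warn
flight=A53: origin='ATL' → outer ELSE → warn
flight=A56: origin='ATL' → outer ELSE → warn
flight=A58: origin='ORD' → outer ELSE → warn
flight=A66: origin='ORD' → outer ELSE → warn
flight=A80: origin='ORD' → outer ELSE → warn
flight=A85: origin='ORD' → outer ELSE → warn
flight=A88: origin='JFK' → outer ELSE → warn
flight=A97: origin='ATL' → outer ELSE → warn

critical, critical, warn, warn, warn, warn, warn, warn, warn, warn, warn, warn, warn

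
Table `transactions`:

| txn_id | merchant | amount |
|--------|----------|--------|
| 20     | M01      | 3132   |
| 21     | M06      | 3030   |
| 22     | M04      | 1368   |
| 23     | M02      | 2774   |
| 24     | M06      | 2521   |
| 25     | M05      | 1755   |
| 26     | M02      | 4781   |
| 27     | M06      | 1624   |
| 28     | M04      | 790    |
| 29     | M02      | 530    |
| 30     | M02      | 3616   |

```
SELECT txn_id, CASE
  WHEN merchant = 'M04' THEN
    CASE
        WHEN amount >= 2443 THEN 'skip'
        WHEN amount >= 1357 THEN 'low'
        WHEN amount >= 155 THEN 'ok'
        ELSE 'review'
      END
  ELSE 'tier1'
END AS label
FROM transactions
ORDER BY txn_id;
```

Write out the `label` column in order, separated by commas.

txn_id=20: merchant='M01' → outer ELSE → tier1
txn_id=21: merchant='M06' → outer ELSE → tier1
txn_id=22: merchant='M04' → inner[amount >= 1357] → low
txn_id=23: merchant='M02' → outer ELSE → tier1
txn_id=24: merchant='M06' → outer ELSE → tier1
txn_id=25: merchant='M05' → outer ELSE → tier1
txn_id=26: merchant='M02' → outer ELSE → tier1
txn_id=27: merchant='M06' → outer ELSE → tier1
txn_id=28: merchant='M04' → inner[amount >= 155] → ok
txn_id=29: merchant='M02' → outer ELSE → tier1
txn_id=30: merchant='M02' → outer ELSE → tier1

tier1, tier1, low, tier1, tier1, tier1, tier1, tier1, ok, tier1, tier1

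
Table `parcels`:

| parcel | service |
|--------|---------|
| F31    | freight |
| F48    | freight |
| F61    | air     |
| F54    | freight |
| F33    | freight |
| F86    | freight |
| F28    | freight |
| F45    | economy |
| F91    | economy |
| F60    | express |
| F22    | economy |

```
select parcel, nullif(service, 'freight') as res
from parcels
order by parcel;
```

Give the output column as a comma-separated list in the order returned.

parcel=F22: service=economy vs freight: differ → economy
parcel=F28: service=freight vs freight: equal → NULL
parcel=F31: service=freight vs freight: equal → NULL
parcel=F33: service=freight vs freight: equal → NULL
parcel=F45: service=economy vs freight: differ → economy
parcel=F48: service=freight vs freight: equal → NULL
parcel=F54: service=freight vs freight: equal → NULL
parcel=F60: service=express vs freight: differ → express
parcel=F61: service=air vs freight: differ → air
parcel=F86: service=freight vs freight: equal → NULL
parcel=F91: service=economy vs freight: differ → economy

economy, NULL, NULL, NULL, economy, NULL, NULL, express, air, NULL, economy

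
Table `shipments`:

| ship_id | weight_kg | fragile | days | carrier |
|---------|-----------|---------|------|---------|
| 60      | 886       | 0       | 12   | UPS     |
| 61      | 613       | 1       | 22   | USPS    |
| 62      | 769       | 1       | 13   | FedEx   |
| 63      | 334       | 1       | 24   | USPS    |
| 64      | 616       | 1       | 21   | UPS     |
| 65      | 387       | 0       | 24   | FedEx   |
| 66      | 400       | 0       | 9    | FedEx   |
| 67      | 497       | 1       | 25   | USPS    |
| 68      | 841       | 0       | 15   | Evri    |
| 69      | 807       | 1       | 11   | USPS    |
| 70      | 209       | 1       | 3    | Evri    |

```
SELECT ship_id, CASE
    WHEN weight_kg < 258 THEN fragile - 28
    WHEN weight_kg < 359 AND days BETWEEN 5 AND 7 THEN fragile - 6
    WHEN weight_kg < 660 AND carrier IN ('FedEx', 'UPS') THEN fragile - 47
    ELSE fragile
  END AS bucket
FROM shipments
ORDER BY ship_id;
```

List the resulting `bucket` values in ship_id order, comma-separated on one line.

ship_id=60: ELSE → 0
ship_id=61: ELSE → 1
ship_id=62: ELSE → 1
ship_id=63: ELSE → 1
ship_id=64: weight_kg < 660 AND carrier IN ('FedEx', 'UPS') → -46
ship_id=65: weight_kg < 660 AND carrier IN ('FedEx', 'UPS') → -47
ship_id=66: weight_kg < 660 AND carrier IN ('FedEx', 'UPS') → -47
ship_id=67: ELSE → 1
ship_id=68: ELSE → 0
ship_id=69: ELSE → 1
ship_id=70: weight_kg < 258 → -27

0, 1, 1, 1, -46, -47, -47, 1, 0, 1, -27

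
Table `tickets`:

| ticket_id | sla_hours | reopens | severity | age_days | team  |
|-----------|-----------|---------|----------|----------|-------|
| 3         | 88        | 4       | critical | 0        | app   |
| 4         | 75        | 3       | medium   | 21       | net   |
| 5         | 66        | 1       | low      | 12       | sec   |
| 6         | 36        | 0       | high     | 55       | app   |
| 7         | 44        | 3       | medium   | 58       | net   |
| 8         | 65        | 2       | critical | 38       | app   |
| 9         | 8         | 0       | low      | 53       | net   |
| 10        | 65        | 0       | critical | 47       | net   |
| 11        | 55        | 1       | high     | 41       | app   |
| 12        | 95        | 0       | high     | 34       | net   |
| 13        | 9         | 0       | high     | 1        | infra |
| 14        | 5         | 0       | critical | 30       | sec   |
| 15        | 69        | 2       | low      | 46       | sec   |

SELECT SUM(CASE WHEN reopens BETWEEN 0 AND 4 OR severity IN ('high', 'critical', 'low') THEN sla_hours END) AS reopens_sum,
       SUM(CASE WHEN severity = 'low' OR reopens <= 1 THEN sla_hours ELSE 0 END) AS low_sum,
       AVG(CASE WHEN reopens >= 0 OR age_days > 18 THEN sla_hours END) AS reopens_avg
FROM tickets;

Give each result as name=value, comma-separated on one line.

reopens_sum=680, low_sum=408, reopens_avg=52.3076923077

[reopens_sum: reopens BETWEEN 0 AND 4 OR severity IN ('high', 'critical', 'low')]
ticket_id=3: ✓ → 88
ticket_id=4: ✓ → 75
ticket_id=5: ✓ → 66
ticket_id=6: ✓ → 36
ticket_id=7: ✓ → 44
ticket_id=8: ✓ → 65
ticket_id=9: ✓ → 8
ticket_id=10: ✓ → 65
ticket_id=11: ✓ → 55
ticket_id=12: ✓ → 95
ticket_id=13: ✓ → 9
ticket_id=14: ✓ → 5
ticket_id=15: ✓ → 69
reopens_sum = 88 + 75 + 66 + 36 + 44 + 65 + 8 + 65 + 55 + 95 + 9 + 5 + 69 = 680
—
[low_sum: severity = 'low' OR reopens <= 1]
ticket_id=3: ✗
ticket_id=4: ✗
ticket_id=5: ✓ → 66
ticket_id=6: ✓ → 36
ticket_id=7: ✗
ticket_id=8: ✗
ticket_id=9: ✓ → 8
ticket_id=10: ✓ → 65
ticket_id=11: ✓ → 55
ticket_id=12: ✓ → 95
ticket_id=13: ✓ → 9
ticket_id=14: ✓ → 5
ticket_id=15: ✓ → 69
low_sum = 66 + 36 + 8 + 65 + 55 + 95 + 9 + 5 + 69 = 408
—
[reopens_avg: reopens >= 0 OR age_days > 18]
ticket_id=3: ✓ → 88
ticket_id=4: ✓ → 75
ticket_id=5: ✓ → 66
ticket_id=6: ✓ → 36
ticket_id=7: ✓ → 44
ticket_id=8: ✓ → 65
ticket_id=9: ✓ → 8
ticket_id=10: ✓ → 65
ticket_id=11: ✓ → 55
ticket_id=12: ✓ → 95
ticket_id=13: ✓ → 9
ticket_id=14: ✓ → 5
ticket_id=15: ✓ → 69
reopens_avg = (88 + 75 + 66 + 36 + 44 + 65 + 8 + 65 + 55 + 95 + 9 + 5 + 69) / 13 = 52.3076923077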